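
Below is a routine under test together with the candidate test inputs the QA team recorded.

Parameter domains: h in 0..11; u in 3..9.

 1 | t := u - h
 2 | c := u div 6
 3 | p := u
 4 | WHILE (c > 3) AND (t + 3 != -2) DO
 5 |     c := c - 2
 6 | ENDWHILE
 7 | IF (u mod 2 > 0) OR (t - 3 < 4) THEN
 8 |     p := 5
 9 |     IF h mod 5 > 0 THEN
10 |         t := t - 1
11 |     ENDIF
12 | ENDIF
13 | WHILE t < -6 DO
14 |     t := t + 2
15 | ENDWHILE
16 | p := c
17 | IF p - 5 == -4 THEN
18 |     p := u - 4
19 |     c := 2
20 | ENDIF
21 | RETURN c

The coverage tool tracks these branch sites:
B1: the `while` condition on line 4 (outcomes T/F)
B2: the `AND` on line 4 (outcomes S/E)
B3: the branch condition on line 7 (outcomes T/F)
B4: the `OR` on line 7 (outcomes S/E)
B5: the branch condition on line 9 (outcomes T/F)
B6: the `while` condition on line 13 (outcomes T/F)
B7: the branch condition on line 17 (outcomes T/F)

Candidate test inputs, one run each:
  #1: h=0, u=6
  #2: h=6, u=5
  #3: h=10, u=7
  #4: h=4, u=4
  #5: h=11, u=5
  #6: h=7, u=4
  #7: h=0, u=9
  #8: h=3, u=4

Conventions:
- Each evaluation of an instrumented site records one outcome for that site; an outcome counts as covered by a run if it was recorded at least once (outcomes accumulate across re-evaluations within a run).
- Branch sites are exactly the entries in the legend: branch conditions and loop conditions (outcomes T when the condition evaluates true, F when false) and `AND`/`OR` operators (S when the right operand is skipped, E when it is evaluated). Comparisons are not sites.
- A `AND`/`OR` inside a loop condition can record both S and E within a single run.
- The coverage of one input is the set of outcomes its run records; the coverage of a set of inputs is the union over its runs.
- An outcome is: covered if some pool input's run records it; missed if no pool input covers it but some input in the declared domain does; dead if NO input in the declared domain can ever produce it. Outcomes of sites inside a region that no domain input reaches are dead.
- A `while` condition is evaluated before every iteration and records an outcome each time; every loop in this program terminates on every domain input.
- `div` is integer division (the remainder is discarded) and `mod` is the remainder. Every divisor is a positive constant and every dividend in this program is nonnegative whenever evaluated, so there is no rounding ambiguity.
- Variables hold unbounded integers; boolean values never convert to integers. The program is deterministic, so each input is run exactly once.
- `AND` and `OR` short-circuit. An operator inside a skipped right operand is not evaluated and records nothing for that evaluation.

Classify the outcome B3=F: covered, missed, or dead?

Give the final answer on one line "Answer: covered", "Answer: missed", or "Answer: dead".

no pool input records B3=F
but domain input (h=0, u=8) does record it -> reachable, so missed

Answer: missed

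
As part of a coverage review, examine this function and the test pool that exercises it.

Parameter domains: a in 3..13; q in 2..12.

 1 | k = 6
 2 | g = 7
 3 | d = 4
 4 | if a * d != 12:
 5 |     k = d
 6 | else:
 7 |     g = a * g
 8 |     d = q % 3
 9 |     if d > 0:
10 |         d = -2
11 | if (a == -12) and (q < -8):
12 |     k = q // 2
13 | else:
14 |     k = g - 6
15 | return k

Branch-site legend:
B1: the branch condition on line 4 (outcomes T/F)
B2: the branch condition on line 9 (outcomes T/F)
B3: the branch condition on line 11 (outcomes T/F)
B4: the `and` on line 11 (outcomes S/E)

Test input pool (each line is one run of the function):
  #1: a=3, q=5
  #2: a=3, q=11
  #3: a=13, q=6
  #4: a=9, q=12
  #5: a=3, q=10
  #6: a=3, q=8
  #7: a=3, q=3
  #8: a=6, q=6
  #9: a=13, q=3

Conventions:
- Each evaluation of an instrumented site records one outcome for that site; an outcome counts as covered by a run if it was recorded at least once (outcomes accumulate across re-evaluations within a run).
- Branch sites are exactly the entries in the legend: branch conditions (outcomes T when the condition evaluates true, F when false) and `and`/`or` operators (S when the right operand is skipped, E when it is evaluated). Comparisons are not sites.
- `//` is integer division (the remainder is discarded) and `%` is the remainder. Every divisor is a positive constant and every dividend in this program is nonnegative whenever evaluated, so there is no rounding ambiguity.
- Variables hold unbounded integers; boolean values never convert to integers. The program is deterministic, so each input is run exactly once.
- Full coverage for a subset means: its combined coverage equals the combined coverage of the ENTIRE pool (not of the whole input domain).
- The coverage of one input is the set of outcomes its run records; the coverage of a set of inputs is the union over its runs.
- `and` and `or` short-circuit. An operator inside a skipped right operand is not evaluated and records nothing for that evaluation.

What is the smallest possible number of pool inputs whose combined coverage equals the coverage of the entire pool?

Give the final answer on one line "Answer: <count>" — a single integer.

input #1, a=3, q=5: events B1->F, B2->T, B4->S, B3->F; outcomes B1=F, B2=T, B3=F, B4=S
input #2, a=3, q=11: events B1->F, B2->T, B4->S, B3->F; outcomes B1=F, B2=T, B3=F, B4=S
input #3, a=13, q=6: events B1->T, B4->S, B3->F; outcomes B1=T, B3=F, B4=S
input #4, a=9, q=12: events B1->T, B4->S, B3->F; outcomes B1=T, B3=F, B4=S
input #5, a=3, q=10: events B1->F, B2->T, B4->S, B3->F; outcomes B1=F, B2=T, B3=F, B4=S
input #6, a=3, q=8: events B1->F, B2->T, B4->S, B3->F; outcomes B1=F, B2=T, B3=F, B4=S
input #7, a=3, q=3: events B1->F, B2->F, B4->S, B3->F; outcomes B1=F, B2=F, B3=F, B4=S
input #8, a=6, q=6: events B1->T, B4->S, B3->F; outcomes B1=T, B3=F, B4=S
input #9, a=13, q=3: events B1->T, B4->S, B3->F; outcomes B1=T, B3=F, B4=S
union over all inputs: B1=T, B1=F, B2=T, B2=F, B3=F, B4=S (6 outcomes)
checked all size-1 subsets: none covers 6 outcomes (max 4/6)
checked all size-2 subsets: none covers 6 outcomes (max 5/6)
size 3: inputs {1, 3, 7} cover all 6 outcomes, and no lexicographically smaller subset of this size does

Answer: 3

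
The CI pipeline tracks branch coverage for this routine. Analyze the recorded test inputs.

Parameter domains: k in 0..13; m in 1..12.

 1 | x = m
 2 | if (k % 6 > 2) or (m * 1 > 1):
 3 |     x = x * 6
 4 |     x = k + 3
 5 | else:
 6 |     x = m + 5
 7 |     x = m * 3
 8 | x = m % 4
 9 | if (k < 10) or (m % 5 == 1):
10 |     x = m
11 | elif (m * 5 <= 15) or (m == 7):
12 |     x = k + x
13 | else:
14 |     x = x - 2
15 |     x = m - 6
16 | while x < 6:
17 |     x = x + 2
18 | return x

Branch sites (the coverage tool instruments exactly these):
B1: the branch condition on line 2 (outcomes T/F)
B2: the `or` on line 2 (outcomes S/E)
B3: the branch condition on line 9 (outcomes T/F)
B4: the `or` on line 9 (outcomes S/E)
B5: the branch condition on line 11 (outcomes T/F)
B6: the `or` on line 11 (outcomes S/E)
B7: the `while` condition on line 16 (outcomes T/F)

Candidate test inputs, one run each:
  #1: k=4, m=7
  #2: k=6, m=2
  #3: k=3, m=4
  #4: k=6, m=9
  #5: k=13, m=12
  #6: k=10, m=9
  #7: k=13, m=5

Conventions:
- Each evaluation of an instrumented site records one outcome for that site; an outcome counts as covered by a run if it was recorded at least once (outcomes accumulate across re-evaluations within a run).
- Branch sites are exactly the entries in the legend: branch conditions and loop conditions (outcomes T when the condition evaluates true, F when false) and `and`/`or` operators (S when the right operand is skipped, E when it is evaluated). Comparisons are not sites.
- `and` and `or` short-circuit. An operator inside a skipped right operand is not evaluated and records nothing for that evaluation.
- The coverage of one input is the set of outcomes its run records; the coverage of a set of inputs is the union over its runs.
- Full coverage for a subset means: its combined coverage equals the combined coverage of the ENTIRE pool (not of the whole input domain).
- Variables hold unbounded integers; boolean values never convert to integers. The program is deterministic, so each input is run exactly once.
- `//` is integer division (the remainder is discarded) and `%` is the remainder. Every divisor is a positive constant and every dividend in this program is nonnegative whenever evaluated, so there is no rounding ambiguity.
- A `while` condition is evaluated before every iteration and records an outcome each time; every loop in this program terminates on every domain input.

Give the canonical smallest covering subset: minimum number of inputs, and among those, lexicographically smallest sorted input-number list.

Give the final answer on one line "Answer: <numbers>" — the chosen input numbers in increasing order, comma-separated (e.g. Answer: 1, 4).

#1 (k=4, m=7) -> B2->S, B1->T, B4->S, B3->T, B7->F; covered: B1=T, B2=S, B3=T, B4=S, B7=F
#2 (k=6, m=2) -> B2->E, B1->T, B4->S, B3->T, B7->T, B7->T, B7->F; covered: B1=T, B2=E, B3=T, B4=S, B7=T, B7=F
#3 (k=3, m=4) -> B2->S, B1->T, B4->S, B3->T, B7->T, B7->F; covered: B1=T, B2=S, B3=T, B4=S, B7=T, B7=F
#4 (k=6, m=9) -> B2->E, B1->T, B4->S, B3->T, B7->F; covered: B1=T, B2=E, B3=T, B4=S, B7=F
#5 (k=13, m=12) -> B2->E, B1->T, B4->E, B3->F, B6->E, B5->F, B7->F; covered: B1=T, B2=E, B3=F, B4=E, B5=F, B6=E, B7=F
#6 (k=10, m=9) -> B2->S, B1->T, B4->E, B3->F, B6->E, B5->F, B7->T, B7->T, B7->F; covered: B1=T, B2=S, B3=F, B4=E, B5=F, B6=E, B7=T, B7=F
#7 (k=13, m=5) -> B2->E, B1->T, B4->E, B3->F, B6->E, B5->F, B7->T, B7->T, B7->T, B7->T, B7->F; covered: B1=T, B2=E, B3=F, B4=E, B5=F, B6=E, B7=T, B7=F
union over all inputs: B1=T, B2=S, B2=E, B3=T, B3=F, B4=S, B4=E, B5=F, B6=E, B7=T, B7=F (11 outcomes)
size 1 is not enough: best union over all size-1 subsets is 8/11
size 2: inputs {1, 7} cover all 11 outcomes, and no lexicographically smaller subset of this size does

Answer: 1, 7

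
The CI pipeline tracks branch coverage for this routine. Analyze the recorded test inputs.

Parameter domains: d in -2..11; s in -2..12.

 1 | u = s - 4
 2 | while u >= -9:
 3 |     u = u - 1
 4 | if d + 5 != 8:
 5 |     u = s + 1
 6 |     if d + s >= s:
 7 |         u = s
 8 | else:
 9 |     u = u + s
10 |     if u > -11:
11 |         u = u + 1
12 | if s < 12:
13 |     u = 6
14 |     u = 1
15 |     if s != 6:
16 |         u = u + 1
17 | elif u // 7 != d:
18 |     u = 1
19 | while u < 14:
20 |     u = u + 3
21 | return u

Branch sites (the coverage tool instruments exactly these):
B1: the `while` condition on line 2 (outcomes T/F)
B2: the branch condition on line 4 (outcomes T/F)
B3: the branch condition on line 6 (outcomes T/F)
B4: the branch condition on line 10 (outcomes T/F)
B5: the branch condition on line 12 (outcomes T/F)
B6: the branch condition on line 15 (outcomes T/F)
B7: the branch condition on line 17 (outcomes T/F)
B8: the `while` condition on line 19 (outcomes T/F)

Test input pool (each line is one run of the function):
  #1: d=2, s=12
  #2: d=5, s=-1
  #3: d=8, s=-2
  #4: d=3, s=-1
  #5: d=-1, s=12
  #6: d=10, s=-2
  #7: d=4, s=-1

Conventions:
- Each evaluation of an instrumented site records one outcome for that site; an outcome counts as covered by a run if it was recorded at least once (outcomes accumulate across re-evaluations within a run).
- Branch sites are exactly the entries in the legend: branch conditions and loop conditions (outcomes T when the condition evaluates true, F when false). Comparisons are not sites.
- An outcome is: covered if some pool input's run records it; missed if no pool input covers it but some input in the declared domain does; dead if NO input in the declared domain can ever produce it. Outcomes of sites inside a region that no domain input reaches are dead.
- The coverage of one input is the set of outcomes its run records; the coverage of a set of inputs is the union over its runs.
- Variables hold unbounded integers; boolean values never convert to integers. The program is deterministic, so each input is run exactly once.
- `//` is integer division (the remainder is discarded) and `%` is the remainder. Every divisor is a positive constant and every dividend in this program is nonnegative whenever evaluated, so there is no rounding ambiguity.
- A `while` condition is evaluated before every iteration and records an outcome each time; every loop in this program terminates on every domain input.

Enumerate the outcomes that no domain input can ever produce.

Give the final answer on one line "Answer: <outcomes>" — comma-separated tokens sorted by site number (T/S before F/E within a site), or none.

exhaustive pass over the 210-input domain:
  reachable outcomes have witnesses, e.g. B1=T (e.g. d=-2, s=-2), B1=F (e.g. d=-2, s=-2), B2=T (e.g. d=-2, s=-2), B2=F (e.g. d=3, s=-2)

Answer: none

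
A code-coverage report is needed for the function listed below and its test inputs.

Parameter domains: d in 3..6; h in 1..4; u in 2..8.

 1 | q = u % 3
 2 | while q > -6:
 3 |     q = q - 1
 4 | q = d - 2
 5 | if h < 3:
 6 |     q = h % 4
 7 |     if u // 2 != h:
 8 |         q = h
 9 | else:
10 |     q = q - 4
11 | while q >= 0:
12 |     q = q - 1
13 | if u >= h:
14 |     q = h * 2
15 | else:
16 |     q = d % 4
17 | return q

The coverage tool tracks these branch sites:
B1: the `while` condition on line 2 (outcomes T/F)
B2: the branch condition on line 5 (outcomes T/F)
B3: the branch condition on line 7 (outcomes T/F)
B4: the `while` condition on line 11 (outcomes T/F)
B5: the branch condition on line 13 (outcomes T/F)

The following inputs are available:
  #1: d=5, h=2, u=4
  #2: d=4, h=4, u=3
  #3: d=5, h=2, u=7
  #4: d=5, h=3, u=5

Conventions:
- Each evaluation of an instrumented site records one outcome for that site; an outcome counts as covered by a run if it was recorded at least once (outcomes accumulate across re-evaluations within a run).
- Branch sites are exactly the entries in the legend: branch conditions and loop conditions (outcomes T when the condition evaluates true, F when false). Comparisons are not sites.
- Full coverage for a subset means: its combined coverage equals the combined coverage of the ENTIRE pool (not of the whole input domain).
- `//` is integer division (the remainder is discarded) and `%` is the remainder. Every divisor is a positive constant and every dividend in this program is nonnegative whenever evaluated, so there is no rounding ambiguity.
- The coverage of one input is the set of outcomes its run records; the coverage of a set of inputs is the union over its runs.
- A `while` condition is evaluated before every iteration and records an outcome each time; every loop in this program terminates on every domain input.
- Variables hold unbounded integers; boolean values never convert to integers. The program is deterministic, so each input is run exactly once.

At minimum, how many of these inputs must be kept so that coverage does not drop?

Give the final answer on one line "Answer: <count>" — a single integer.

run #1 (d=5, h=2, u=4) runs B1->T, B1->T, B1->T, B1->T, B1->T, B1->T, B1->T, B1->F, B2->T, B3->F, B4->T, B4->T, B4->T, B4->F, ...; records B1=T, B1=F, B2=T, B3=F, B4=T, B4=F, B5=T
run #2 (d=4, h=4, u=3) runs B1->T, B1->T, B1->T, B1->T, B1->T, B1->T, B1->F, B2->F, B4->F, B5->F; records B1=T, B1=F, B2=F, B4=F, B5=F
run #3 (d=5, h=2, u=7) runs B1->T, B1->T, B1->T, B1->T, B1->T, B1->T, B1->T, B1->F, B2->T, B3->T, B4->T, B4->T, B4->T, B4->F, ...; records B1=T, B1=F, B2=T, B3=T, B4=T, B4=F, B5=T
run #4 (d=5, h=3, u=5) runs B1->T, B1->T, B1->T, B1->T, B1->T, B1->T, B1->T, B1->T, B1->F, B2->F, B4->F, B5->T; records B1=T, B1=F, B2=F, B4=F, B5=T
together the pool reaches 10 outcomes: B1=T, B1=F, B2=T, B2=F, B3=T, B3=F, B4=T, B4=F, B5=T, B5=F
checked all size-1 subsets: none covers 10 outcomes (max 7/10)
checked all size-2 subsets: none covers 10 outcomes (max 9/10)
size 3: inputs {1, 2, 3} cover all 10 outcomes, and no lexicographically smaller subset of this size does

Answer: 3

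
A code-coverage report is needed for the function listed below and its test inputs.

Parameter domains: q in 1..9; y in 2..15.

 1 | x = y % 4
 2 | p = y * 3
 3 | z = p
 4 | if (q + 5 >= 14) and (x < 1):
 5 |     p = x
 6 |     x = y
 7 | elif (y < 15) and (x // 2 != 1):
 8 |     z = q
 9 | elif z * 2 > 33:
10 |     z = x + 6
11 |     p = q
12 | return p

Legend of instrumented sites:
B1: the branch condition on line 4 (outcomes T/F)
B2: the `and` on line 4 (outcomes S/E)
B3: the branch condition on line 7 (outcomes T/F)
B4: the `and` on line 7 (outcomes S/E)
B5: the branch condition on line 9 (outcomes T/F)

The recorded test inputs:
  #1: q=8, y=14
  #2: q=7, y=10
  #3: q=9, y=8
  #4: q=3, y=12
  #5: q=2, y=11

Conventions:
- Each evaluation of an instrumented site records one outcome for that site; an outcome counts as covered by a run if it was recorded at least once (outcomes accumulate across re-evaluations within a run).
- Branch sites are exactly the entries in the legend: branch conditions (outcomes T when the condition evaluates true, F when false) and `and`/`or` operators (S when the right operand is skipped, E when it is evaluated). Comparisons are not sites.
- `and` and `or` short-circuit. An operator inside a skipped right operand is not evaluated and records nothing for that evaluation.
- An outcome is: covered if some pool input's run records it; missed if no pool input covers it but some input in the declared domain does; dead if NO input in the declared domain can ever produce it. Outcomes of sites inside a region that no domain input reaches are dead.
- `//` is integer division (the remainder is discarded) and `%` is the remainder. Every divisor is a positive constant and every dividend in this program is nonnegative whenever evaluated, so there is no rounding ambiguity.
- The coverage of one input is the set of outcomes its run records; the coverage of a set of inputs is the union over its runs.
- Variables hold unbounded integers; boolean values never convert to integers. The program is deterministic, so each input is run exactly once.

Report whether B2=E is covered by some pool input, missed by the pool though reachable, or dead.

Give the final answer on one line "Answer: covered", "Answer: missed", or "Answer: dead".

B2=E is recorded by pool input(s) 3 -> covered

Answer: covered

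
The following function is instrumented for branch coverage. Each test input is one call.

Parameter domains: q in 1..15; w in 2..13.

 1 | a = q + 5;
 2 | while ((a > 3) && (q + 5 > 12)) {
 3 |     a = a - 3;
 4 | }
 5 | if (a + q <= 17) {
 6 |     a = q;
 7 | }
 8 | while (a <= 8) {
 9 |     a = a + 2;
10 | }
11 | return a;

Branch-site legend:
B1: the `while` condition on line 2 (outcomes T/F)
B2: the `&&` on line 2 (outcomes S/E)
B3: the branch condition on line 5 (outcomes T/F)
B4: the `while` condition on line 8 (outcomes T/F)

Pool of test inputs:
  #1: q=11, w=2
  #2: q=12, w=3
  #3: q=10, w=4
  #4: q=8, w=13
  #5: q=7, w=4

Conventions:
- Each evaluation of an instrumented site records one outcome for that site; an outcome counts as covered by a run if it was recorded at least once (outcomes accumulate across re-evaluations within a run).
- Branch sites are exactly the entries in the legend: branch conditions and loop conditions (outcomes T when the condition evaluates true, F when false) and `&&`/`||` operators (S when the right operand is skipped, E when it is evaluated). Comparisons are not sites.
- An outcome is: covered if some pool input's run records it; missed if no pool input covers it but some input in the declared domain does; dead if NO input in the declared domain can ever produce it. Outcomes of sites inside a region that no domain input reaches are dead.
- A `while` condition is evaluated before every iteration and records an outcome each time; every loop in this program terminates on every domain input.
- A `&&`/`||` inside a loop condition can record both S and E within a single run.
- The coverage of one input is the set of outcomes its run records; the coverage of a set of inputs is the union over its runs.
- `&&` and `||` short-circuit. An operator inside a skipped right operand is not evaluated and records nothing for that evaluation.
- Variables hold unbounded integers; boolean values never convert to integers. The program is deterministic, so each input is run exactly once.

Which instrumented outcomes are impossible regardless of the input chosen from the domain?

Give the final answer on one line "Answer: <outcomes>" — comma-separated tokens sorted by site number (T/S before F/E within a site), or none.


running all 180 domain inputs and tallying outcomes:
  reachable outcomes have witnesses, e.g. B1=T (e.g. q=8, w=2), B1=F (e.g. q=1, w=2), B2=S (e.g. q=8, w=2), B2=E (e.g. q=1, w=2)
Answer: none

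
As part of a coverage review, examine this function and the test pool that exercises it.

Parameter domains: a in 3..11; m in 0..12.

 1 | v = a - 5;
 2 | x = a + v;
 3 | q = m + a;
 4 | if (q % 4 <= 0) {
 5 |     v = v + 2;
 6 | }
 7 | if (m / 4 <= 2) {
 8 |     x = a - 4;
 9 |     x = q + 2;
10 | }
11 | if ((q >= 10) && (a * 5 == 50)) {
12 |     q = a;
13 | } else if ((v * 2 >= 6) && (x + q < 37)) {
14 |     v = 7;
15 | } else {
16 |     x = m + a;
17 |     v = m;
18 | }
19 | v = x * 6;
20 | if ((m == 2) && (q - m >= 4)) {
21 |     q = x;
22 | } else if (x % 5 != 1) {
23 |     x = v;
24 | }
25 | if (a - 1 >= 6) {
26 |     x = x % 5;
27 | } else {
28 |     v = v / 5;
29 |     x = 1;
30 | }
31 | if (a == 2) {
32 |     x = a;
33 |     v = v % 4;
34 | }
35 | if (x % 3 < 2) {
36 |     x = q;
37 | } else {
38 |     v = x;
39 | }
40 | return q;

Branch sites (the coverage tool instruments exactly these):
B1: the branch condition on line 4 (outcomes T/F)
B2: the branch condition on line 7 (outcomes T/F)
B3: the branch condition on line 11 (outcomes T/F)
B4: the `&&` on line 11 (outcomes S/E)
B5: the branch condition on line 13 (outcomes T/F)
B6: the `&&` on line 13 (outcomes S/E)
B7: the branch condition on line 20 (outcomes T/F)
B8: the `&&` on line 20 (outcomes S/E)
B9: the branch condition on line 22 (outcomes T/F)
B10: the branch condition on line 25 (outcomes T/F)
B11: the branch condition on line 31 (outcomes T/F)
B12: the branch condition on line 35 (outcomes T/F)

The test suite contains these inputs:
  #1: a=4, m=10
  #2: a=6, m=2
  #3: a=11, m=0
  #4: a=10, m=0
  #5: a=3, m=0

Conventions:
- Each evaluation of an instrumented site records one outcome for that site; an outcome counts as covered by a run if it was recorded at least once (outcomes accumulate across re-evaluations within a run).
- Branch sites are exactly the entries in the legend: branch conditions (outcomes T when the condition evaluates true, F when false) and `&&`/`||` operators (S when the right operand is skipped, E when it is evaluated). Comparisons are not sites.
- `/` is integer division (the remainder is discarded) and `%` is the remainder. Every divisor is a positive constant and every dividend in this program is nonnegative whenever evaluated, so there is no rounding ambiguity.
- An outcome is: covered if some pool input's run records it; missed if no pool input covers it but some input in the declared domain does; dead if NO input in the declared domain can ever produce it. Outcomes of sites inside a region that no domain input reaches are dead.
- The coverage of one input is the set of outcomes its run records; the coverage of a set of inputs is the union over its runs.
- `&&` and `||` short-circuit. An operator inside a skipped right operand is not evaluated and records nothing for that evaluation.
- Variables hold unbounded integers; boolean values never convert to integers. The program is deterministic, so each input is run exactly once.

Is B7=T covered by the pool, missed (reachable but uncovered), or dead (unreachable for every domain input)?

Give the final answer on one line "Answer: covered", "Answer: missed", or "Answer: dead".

B7=T is recorded by pool input(s) 2 -> covered

Answer: covered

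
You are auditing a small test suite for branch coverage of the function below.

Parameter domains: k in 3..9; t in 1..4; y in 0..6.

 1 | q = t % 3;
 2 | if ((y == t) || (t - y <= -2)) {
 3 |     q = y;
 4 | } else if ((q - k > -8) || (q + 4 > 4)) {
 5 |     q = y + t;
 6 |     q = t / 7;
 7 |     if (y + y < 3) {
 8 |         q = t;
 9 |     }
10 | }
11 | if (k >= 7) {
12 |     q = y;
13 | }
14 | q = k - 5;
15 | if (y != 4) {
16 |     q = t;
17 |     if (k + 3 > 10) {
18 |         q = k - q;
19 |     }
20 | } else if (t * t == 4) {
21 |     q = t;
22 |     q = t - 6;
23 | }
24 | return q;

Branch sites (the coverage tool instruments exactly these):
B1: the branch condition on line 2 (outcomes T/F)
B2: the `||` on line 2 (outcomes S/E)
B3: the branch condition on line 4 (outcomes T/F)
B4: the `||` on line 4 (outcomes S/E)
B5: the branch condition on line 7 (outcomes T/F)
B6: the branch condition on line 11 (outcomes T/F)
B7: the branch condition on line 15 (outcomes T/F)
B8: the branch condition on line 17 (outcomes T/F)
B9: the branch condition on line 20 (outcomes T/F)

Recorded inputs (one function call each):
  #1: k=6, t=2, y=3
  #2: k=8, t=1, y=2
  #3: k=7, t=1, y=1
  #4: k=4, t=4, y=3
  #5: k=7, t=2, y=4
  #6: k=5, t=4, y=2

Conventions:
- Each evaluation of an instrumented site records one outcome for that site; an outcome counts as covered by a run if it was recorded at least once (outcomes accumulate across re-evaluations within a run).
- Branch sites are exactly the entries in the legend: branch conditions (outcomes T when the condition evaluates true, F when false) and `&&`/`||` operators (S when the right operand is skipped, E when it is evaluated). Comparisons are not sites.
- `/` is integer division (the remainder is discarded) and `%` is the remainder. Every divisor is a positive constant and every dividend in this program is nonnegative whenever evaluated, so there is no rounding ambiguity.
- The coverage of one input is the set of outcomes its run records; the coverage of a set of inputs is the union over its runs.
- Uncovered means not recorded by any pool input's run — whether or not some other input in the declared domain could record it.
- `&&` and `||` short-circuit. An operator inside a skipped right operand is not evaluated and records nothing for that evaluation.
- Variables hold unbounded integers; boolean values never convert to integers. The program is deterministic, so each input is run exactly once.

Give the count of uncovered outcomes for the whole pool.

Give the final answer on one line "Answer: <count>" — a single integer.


input #1 (k=6, t=2, y=3): covers B1=F, B2=E, B3=T, B4=S, B5=F, B6=F, B7=T, B8=F
input #2 (k=8, t=1, y=2): covers B1=F, B2=E, B3=T, B4=S, B5=F, B6=T, B7=T, B8=T
input #3 (k=7, t=1, y=1): covers B1=T, B2=S, B6=T, B7=T, B8=F
input #4 (k=4, t=4, y=3): covers B1=F, B2=E, B3=T, B4=S, B5=F, B6=F, B7=T, B8=F
input #5 (k=7, t=2, y=4): covers B1=T, B2=E, B6=T, B7=F, B9=T
input #6 (k=5, t=4, y=2): covers B1=F, B2=E, B3=T, B4=S, B5=F, B6=F, B7=T, B8=F
union over the pool: B1=T, B1=F, B2=S, B2=E, B3=T, B4=S, B5=F, B6=T, B6=F, B7=T, B7=F, B8=T, B8=F, B9=T
uncovered (4 of 18): B3=F, B4=E, B5=T, B9=F
Answer: 4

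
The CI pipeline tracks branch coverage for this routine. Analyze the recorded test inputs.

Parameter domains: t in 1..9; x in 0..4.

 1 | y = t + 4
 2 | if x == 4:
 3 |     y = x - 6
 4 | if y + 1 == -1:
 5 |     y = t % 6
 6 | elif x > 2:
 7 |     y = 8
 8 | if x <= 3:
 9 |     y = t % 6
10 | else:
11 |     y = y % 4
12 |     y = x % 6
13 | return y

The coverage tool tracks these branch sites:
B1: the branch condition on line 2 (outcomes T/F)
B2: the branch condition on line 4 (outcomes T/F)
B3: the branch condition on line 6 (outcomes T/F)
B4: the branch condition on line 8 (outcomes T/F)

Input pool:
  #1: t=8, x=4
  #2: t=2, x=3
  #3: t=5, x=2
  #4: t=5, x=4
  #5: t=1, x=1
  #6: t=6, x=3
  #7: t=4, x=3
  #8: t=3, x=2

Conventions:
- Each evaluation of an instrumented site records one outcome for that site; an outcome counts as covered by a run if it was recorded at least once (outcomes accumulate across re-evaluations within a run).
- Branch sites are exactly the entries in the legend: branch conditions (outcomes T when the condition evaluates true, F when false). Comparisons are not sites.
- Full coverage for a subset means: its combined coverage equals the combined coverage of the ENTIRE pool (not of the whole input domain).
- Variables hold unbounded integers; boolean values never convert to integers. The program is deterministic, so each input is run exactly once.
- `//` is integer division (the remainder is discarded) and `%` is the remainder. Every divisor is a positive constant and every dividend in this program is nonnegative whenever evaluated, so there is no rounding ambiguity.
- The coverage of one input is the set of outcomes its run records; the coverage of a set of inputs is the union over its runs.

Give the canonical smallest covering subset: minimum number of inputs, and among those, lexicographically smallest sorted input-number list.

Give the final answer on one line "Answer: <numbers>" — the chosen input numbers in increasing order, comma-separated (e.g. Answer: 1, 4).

run #1 (t=8, x=4) runs B1->T, B2->T, B4->F; records B1=T, B2=T, B4=F
run #2 (t=2, x=3) runs B1->F, B2->F, B3->T, B4->T; records B1=F, B2=F, B3=T, B4=T
run #3 (t=5, x=2) runs B1->F, B2->F, B3->F, B4->T; records B1=F, B2=F, B3=F, B4=T
run #4 (t=5, x=4) runs B1->T, B2->T, B4->F; records B1=T, B2=T, B4=F
run #5 (t=1, x=1) runs B1->F, B2->F, B3->F, B4->T; records B1=F, B2=F, B3=F, B4=T
run #6 (t=6, x=3) runs B1->F, B2->F, B3->T, B4->T; records B1=F, B2=F, B3=T, B4=T
run #7 (t=4, x=3) runs B1->F, B2->F, B3->T, B4->T; records B1=F, B2=F, B3=T, B4=T
run #8 (t=3, x=2) runs B1->F, B2->F, B3->F, B4->T; records B1=F, B2=F, B3=F, B4=T
pool-wide coverage (8 outcomes): B1=T, B1=F, B2=T, B2=F, B3=T, B3=F, B4=T, B4=F
no size-1 subset reaches all 8 outcomes (best union: 4/8)
no size-2 subset reaches all 8 outcomes (best union: 7/8)
size 3: inputs {1, 2, 3} cover all 8 outcomes, and no lexicographically smaller subset of this size does

Answer: 1, 2, 3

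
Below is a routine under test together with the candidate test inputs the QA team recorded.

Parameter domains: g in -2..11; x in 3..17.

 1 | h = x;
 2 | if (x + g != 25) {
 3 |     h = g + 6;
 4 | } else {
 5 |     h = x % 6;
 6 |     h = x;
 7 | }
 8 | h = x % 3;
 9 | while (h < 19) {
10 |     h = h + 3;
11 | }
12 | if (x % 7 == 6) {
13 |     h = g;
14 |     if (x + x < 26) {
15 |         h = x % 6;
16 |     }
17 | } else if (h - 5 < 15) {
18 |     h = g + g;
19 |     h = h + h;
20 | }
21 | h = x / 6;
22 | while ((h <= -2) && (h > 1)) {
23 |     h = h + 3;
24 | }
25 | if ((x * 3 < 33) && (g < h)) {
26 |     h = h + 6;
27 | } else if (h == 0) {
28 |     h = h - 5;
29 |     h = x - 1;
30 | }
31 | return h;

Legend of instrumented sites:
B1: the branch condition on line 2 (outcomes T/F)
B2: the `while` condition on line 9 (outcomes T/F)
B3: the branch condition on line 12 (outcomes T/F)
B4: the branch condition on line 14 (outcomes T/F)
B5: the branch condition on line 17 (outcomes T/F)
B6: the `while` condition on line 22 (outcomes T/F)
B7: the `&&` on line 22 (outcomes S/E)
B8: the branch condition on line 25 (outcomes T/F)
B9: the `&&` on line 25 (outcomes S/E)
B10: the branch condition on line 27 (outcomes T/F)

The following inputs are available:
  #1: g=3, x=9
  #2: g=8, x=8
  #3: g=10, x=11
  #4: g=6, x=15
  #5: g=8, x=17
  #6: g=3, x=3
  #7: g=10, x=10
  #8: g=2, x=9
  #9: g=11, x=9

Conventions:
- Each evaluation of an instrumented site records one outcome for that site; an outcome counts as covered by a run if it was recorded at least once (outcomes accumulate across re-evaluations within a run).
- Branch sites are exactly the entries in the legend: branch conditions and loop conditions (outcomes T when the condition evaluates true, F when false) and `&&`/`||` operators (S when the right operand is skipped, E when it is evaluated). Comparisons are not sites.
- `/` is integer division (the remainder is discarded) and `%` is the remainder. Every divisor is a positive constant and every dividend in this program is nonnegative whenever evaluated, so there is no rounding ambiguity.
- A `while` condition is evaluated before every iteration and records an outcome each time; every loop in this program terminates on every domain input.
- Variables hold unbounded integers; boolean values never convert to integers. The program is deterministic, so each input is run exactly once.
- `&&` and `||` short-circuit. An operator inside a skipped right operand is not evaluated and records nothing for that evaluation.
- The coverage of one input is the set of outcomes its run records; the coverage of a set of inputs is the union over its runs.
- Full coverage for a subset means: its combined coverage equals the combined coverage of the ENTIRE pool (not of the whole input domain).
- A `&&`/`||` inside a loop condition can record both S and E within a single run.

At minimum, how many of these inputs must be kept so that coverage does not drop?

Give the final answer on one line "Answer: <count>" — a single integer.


run #1 (g=3, x=9) runs B1->T, B2->T, B2->T, B2->T, B2->T, B2->T, B2->T, B2->T, B2->F, B3->F, B5->F, B7->S, B6->F, B9->E, ...; records B1=T, B2=T, B2=F, B3=F, B5=F, B6=F, B7=S, B8=F, B9=E, B10=F
run #2 (g=8, x=8) runs B1->T, B2->T, B2->T, B2->T, B2->T, B2->T, B2->T, B2->F, B3->F, B5->F, B7->S, B6->F, B9->E, B8->F, ...; records B1=T, B2=T, B2=F, B3=F, B5=F, B6=F, B7=S, B8=F, B9=E, B10=F
run #3 (g=10, x=11) runs B1->T, B2->T, B2->T, B2->T, B2->T, B2->T, B2->T, B2->F, B3->F, B5->F, B7->S, B6->F, B9->S, B8->F, ...; records B1=T, B2=T, B2=F, B3=F, B5=F, B6=F, B7=S, B8=F, B9=S, B10=F
run #4 (g=6, x=15) runs B1->T, B2->T, B2->T, B2->T, B2->T, B2->T, B2->T, B2->T, B2->F, B3->F, B5->F, B7->S, B6->F, B9->S, ...; records B1=T, B2=T, B2=F, B3=F, B5=F, B6=F, B7=S, B8=F, B9=S, B10=F
run #5 (g=8, x=17) runs B1->F, B2->T, B2->T, B2->T, B2->T, B2->T, B2->T, B2->F, B3->F, B5->F, B7->S, B6->F, B9->S, B8->F, ...; records B1=F, B2=T, B2=F, B3=F, B5=F, B6=F, B7=S, B8=F, B9=S, B10=F
run #6 (g=3, x=3) runs B1->T, B2->T, B2->T, B2->T, B2->T, B2->T, B2->T, B2->T, B2->F, B3->F, B5->F, B7->S, B6->F, B9->E, ...; records B1=T, B2=T, B2=F, B3=F, B5=F, B6=F, B7=S, B8=F, B9=E, B10=T
run #7 (g=10, x=10) runs B1->T, B2->T, B2->T, B2->T, B2->T, B2->T, B2->T, B2->F, B3->F, B5->T, B7->S, B6->F, B9->E, B8->F, ...; records B1=T, B2=T, B2=F, B3=F, B5=T, B6=F, B7=S, B8=F, B9=E, B10=F
run #8 (g=2, x=9) runs B1->T, B2->T, B2->T, B2->T, B2->T, B2->T, B2->T, B2->T, B2->F, B3->F, B5->F, B7->S, B6->F, B9->E, ...; records B1=T, B2=T, B2=F, B3=F, B5=F, B6=F, B7=S, B8=F, B9=E, B10=F
run #9 (g=11, x=9) runs B1->T, B2->T, B2->T, B2->T, B2->T, B2->T, B2->T, B2->T, B2->F, B3->F, B5->F, B7->S, B6->F, B9->E, ...; records B1=T, B2=T, B2=F, B3=F, B5=F, B6=F, B7=S, B8=F, B9=E, B10=F
pool-wide coverage (14 outcomes): B1=T, B1=F, B2=T, B2=F, B3=F, B5=T, B5=F, B6=F, B7=S, B8=F, B9=S, B9=E, B10=T, B10=F
checked all size-1 subsets: none covers 14 outcomes (max 10/14)
checked all size-2 subsets: none covers 14 outcomes (max 13/14)
size 3: inputs {5, 6, 7} cover all 14 outcomes, and no lexicographically smaller subset of this size does
Answer: 3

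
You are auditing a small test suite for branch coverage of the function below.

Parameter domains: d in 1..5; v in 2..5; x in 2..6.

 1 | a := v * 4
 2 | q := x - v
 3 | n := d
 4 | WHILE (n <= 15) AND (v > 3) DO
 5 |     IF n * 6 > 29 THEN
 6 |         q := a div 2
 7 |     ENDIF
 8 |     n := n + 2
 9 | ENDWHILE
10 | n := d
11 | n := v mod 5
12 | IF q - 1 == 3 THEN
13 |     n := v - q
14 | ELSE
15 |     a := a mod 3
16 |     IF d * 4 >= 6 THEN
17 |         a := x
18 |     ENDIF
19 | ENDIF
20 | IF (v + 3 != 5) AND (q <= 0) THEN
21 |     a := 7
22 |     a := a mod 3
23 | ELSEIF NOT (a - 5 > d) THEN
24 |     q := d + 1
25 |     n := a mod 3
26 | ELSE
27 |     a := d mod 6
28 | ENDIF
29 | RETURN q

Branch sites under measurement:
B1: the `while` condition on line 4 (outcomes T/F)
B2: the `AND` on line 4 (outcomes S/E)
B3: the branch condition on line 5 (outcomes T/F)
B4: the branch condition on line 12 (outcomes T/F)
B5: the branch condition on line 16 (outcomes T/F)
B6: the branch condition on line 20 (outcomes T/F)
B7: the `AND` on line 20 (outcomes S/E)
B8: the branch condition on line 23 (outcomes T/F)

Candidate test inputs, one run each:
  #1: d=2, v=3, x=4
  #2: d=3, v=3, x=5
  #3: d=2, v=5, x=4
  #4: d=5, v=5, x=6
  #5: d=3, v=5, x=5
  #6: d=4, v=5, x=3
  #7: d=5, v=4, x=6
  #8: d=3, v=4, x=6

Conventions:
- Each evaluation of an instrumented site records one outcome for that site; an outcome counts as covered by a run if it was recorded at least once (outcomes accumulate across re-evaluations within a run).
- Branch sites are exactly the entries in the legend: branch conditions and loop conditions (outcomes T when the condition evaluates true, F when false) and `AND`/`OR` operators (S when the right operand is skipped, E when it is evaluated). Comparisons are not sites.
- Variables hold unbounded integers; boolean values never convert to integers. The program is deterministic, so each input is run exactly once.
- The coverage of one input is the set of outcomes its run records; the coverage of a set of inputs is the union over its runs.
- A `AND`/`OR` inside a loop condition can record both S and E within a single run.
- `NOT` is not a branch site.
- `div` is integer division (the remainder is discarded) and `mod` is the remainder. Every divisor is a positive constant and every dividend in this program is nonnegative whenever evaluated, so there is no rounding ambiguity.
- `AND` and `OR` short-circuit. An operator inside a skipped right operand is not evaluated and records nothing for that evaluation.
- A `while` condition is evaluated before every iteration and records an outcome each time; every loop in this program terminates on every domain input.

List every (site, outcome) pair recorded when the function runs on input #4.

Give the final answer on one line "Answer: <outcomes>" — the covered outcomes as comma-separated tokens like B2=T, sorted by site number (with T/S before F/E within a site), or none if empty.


Tracing the run of input #4 (d=5, v=5, x=6):
  B2->E, B1->T, B3->T, B2->E, B1->T, B3->T, B2->E, B1->T, B3->T, B2->E
  B1->T, B3->T, B2->E, B1->T, B3->T, B2->E, B1->T, B3->T, B2->S, B1->F
  B4->F, B5->T, B7->E, B6->F, B8->T
distinct outcomes covered: B1=T, B1=F, B2=S, B2=E, B3=T, B4=F, B5=T, B6=F, B7=E, B8=T
Answer: B1=T, B1=F, B2=S, B2=E, B3=T, B4=F, B5=T, B6=F, B7=E, B8=T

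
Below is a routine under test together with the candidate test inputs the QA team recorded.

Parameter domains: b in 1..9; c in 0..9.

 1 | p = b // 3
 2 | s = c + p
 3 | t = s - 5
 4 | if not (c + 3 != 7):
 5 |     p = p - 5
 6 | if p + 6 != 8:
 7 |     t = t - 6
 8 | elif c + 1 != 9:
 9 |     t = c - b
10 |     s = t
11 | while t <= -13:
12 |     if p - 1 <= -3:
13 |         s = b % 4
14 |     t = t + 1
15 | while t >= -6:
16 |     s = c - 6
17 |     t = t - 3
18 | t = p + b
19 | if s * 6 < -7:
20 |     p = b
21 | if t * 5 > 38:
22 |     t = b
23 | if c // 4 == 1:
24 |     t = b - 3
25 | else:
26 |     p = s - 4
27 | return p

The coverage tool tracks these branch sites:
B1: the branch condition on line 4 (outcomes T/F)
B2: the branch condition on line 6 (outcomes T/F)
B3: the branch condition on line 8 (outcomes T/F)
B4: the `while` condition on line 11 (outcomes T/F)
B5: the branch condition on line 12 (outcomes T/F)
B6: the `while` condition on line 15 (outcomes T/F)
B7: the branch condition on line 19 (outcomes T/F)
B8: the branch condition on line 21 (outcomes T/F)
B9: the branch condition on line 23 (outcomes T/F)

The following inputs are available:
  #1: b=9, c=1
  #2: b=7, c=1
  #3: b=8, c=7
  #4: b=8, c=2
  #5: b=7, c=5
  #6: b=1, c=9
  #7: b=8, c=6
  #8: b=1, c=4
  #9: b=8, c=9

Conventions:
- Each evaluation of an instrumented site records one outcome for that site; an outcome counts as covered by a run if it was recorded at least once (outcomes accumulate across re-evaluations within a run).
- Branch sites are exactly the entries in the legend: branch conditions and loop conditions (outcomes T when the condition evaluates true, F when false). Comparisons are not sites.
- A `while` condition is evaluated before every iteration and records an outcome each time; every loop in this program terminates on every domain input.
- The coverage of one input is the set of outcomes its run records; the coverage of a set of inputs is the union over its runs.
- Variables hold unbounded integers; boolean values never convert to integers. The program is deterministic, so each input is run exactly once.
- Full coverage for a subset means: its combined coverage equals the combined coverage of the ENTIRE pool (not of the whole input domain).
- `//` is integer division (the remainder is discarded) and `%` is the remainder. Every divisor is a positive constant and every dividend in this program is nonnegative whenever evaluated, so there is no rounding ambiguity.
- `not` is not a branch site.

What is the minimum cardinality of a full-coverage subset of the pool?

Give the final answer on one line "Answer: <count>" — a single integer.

#1 (b=9, c=1) -> B1->F, B2->T, B4->F, B6->F, B7->F, B8->T, B9->F; covered: B1=F, B2=T, B4=F, B6=F, B7=F, B8=T, B9=F
#2 (b=7, c=1) -> B1->F, B2->F, B3->T, B4->F, B6->T, B6->F, B7->T, B8->T, B9->F; covered: B1=F, B2=F, B3=T, B4=F, B6=T, B6=F, B7=T, B8=T, B9=F
#3 (b=8, c=7) -> B1->F, B2->F, B3->T, B4->F, B6->T, B6->T, B6->F, B7->F, B8->T, B9->T; covered: B1=F, B2=F, B3=T, B4=F, B6=T, B6=F, B7=F, B8=T, B9=T
#4 (b=8, c=2) -> B1->F, B2->F, B3->T, B4->F, B6->T, B6->F, B7->T, B8->T, B9->F; covered: B1=F, B2=F, B3=T, B4=F, B6=T, B6=F, B7=T, B8=T, B9=F
#5 (b=7, c=5) -> B1->F, B2->F, B3->T, B4->F, B6->T, B6->T, B6->F, B7->F, B8->T, B9->T; covered: B1=F, B2=F, B3=T, B4=F, B6=T, B6=F, B7=F, B8=T, B9=T
#6 (b=1, c=9) -> B1->F, B2->T, B4->F, B6->T, B6->T, B6->F, B7->F, B8->F, B9->F; covered: B1=F, B2=T, B4=F, B6=T, B6=F, B7=F, B8=F, B9=F
#7 (b=8, c=6) -> B1->F, B2->F, B3->T, B4->F, B6->T, B6->T, B6->F, B7->F, B8->T, B9->T; covered: B1=F, B2=F, B3=T, B4=F, B6=T, B6=F, B7=F, B8=T, B9=T
#8 (b=1, c=4) -> B1->T, B2->T, B4->F, B6->F, B7->F, B8->F, B9->T; covered: B1=T, B2=T, B4=F, B6=F, B7=F, B8=F, B9=T
#9 (b=8, c=9) -> B1->F, B2->F, B3->T, B4->F, B6->T, B6->T, B6->T, B6->F, B7->F, B8->T, B9->F; covered: B1=F, B2=F, B3=T, B4=F, B6=T, B6=F, B7=F, B8=T, B9=F
the full pool covers 14 outcomes: B1=T, B1=F, B2=T, B2=F, B3=T, B4=F, B6=T, B6=F, B7=T, B7=F, B8=T, B8=F, B9=T, B9=F
no size-1 subset reaches all 14 outcomes (best union: 9/14)
inputs {2, 8} (size 2) cover everything; no size-2 subset with a lexicographically smaller index list covers all 14

Answer: 2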